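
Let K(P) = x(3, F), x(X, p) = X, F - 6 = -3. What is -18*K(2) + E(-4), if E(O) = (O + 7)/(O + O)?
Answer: -435/8 ≈ -54.375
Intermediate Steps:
F = 3 (F = 6 - 3 = 3)
K(P) = 3
E(O) = (7 + O)/(2*O) (E(O) = (7 + O)/((2*O)) = (7 + O)*(1/(2*O)) = (7 + O)/(2*O))
-18*K(2) + E(-4) = -18*3 + (½)*(7 - 4)/(-4) = -54 + (½)*(-¼)*3 = -54 - 3/8 = -435/8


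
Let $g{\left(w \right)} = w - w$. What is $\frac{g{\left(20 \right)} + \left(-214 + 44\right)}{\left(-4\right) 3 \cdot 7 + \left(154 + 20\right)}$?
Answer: $- \frac{17}{9} \approx -1.8889$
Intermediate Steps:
$g{\left(w \right)} = 0$
$\frac{g{\left(20 \right)} + \left(-214 + 44\right)}{\left(-4\right) 3 \cdot 7 + \left(154 + 20\right)} = \frac{0 + \left(-214 + 44\right)}{\left(-4\right) 3 \cdot 7 + \left(154 + 20\right)} = \frac{0 - 170}{\left(-12\right) 7 + 174} = - \frac{170}{-84 + 174} = - \frac{170}{90} = \left(-170\right) \frac{1}{90} = - \frac{17}{9}$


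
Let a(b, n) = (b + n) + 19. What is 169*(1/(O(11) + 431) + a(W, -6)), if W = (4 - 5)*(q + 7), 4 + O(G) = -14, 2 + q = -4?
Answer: 837733/413 ≈ 2028.4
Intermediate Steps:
q = -6 (q = -2 - 4 = -6)
O(G) = -18 (O(G) = -4 - 14 = -18)
W = -1 (W = (4 - 5)*(-6 + 7) = -1*1 = -1)
a(b, n) = 19 + b + n
169*(1/(O(11) + 431) + a(W, -6)) = 169*(1/(-18 + 431) + (19 - 1 - 6)) = 169*(1/413 + 12) = 169*(4957/413) = 837733/413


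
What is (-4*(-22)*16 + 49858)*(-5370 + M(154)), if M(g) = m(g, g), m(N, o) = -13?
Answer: -275964878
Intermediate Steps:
M(g) = -13
(-4*(-22)*16 + 49858)*(-5370 + M(154)) = (-4*(-22)*16 + 49858)*(-5370 - 13) = (88*16 + 49858)*(-5383) = (1408 + 49858)*(-5383) = 51266*(-5383) = -275964878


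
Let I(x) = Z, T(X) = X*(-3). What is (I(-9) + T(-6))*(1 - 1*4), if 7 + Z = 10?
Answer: -63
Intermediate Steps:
Z = 3 (Z = -7 + 10 = 3)
T(X) = -3*X
I(x) = 3
(I(-9) + T(-6))*(1 - 1*4) = (3 - 3*(-6))*(1 - 1*4) = (3 + 18)*(1 - 4) = 21*(-3) = -63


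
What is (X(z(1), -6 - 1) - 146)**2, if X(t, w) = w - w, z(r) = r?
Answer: 21316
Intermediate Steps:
X(t, w) = 0
(X(z(1), -6 - 1) - 146)**2 = (0 - 146)**2 = (-146)**2 = 21316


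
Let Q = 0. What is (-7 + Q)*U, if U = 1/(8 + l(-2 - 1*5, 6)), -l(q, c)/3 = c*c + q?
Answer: 7/79 ≈ 0.088608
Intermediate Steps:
l(q, c) = -3*q - 3*c**2 (l(q, c) = -3*(c*c + q) = -3*(c**2 + q) = -3*(q + c**2) = -3*q - 3*c**2)
U = -1/79 (U = 1/(8 + (-3*(-2 - 1*5) - 3*6**2)) = 1/(8 + (-3*(-2 - 5) - 3*36)) = 1/(8 + (-3*(-7) - 108)) = 1/(8 + (21 - 108)) = 1/(8 - 87) = 1/(-79) = -1/79 ≈ -0.012658)
(-7 + Q)*U = (-7 + 0)*(-1/79) = -7*(-1/79) = 7/79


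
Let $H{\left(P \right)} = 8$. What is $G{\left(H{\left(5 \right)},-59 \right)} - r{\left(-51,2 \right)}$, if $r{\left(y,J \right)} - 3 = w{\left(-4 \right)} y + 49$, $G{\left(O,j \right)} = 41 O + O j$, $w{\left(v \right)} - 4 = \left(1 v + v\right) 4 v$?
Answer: $6536$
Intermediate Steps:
$w{\left(v \right)} = 4 + 8 v^{2}$ ($w{\left(v \right)} = 4 + \left(1 v + v\right) 4 v = 4 + \left(v + v\right) 4 v = 4 + 2 v 4 v = 4 + 8 v v = 4 + 8 v^{2}$)
$r{\left(y,J \right)} = 52 + 132 y$ ($r{\left(y,J \right)} = 3 + \left(\left(4 + 8 \left(-4\right)^{2}\right) y + 49\right) = 3 + \left(\left(4 + 8 \cdot 16\right) y + 49\right) = 3 + \left(\left(4 + 128\right) y + 49\right) = 3 + \left(132 y + 49\right) = 3 + \left(49 + 132 y\right) = 52 + 132 y$)
$G{\left(H{\left(5 \right)},-59 \right)} - r{\left(-51,2 \right)} = 8 \left(41 - 59\right) - \left(52 + 132 \left(-51\right)\right) = 8 \left(-18\right) - \left(52 - 6732\right) = -144 - -6680 = -144 + 6680 = 6536$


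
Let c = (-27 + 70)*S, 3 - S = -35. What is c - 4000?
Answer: -2366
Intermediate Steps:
S = 38 (S = 3 - 1*(-35) = 3 + 35 = 38)
c = 1634 (c = (-27 + 70)*38 = 43*38 = 1634)
c - 4000 = 1634 - 4000 = -2366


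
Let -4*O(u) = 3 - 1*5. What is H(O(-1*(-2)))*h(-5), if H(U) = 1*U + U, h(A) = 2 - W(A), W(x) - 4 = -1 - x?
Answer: -6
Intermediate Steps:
W(x) = 3 - x (W(x) = 4 + (-1 - x) = 3 - x)
O(u) = ½ (O(u) = -(3 - 1*5)/4 = -(3 - 5)/4 = -¼*(-2) = ½)
h(A) = -1 + A (h(A) = 2 - (3 - A) = 2 + (-3 + A) = -1 + A)
H(U) = 2*U (H(U) = U + U = 2*U)
H(O(-1*(-2)))*h(-5) = (2*(½))*(-1 - 5) = 1*(-6) = -6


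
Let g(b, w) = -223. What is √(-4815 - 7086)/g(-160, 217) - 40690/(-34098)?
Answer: 20345/17049 - I*√11901/223 ≈ 1.1933 - 0.4892*I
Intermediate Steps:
√(-4815 - 7086)/g(-160, 217) - 40690/(-34098) = √(-4815 - 7086)/(-223) - 40690/(-34098) = √(-11901)*(-1/223) - 40690*(-1/34098) = (I*√11901)*(-1/223) + 20345/17049 = -I*√11901/223 + 20345/17049 = 20345/17049 - I*√11901/223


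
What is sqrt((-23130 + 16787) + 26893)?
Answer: 5*sqrt(822) ≈ 143.35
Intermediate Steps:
sqrt((-23130 + 16787) + 26893) = sqrt(-6343 + 26893) = sqrt(20550) = 5*sqrt(822)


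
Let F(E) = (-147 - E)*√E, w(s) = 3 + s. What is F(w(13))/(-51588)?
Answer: 163/12897 ≈ 0.012639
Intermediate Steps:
F(E) = √E*(-147 - E)
F(w(13))/(-51588) = (√(3 + 13)*(-147 - (3 + 13)))/(-51588) = (√16*(-147 - 1*16))*(-1/51588) = (4*(-147 - 16))*(-1/51588) = (4*(-163))*(-1/51588) = -652*(-1/51588) = 163/12897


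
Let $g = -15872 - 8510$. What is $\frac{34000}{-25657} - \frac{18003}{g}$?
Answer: $- \frac{367085029}{625568974} \approx -0.5868$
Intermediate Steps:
$g = -24382$ ($g = -15872 - 8510 = -24382$)
$\frac{34000}{-25657} - \frac{18003}{g} = \frac{34000}{-25657} - \frac{18003}{-24382} = 34000 \left(- \frac{1}{25657}\right) - - \frac{18003}{24382} = - \frac{34000}{25657} + \frac{18003}{24382} = - \frac{367085029}{625568974}$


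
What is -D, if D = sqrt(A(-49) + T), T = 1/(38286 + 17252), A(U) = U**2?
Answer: -sqrt(7405811190582)/55538 ≈ -49.000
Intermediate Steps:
T = 1/55538 ≈ 1.8006e-5
D = sqrt(7405811190582)/55538 (D = sqrt((-49)**2 + 1/55538) = sqrt(2401 + 1/55538) = sqrt(133346739/55538) = sqrt(7405811190582)/55538 ≈ 49.000)
-D = -sqrt(7405811190582)/55538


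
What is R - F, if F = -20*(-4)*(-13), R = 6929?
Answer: 7969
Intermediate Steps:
F = -1040 (F = 80*(-13) = -1040)
R - F = 6929 - 1*(-1040) = 6929 + 1040 = 7969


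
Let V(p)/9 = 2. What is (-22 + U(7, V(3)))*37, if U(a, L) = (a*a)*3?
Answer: 4625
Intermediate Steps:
V(p) = 18 (V(p) = 9*2 = 18)
U(a, L) = 3*a² (U(a, L) = a²*3 = 3*a²)
(-22 + U(7, V(3)))*37 = (-22 + 3*7²)*37 = (-22 + 3*49)*37 = (-22 + 147)*37 = 125*37 = 4625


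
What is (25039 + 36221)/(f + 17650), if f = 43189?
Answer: 61260/60839 ≈ 1.0069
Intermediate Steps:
(25039 + 36221)/(f + 17650) = (25039 + 36221)/(43189 + 17650) = 61260/60839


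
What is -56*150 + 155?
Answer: -8245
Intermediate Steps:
-56*150 + 155 = -8400 + 155 = -8245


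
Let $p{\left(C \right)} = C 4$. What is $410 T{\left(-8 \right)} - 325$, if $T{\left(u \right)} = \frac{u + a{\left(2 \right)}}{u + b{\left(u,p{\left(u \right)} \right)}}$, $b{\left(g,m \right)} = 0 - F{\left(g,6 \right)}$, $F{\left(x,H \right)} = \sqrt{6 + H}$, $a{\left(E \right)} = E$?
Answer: $\frac{695}{13} - \frac{1230 \sqrt{3}}{13} \approx -110.42$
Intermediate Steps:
$p{\left(C \right)} = 4 C$
$b{\left(g,m \right)} = - 2 \sqrt{3}$ ($b{\left(g,m \right)} = 0 - \sqrt{6 + 6} = 0 - \sqrt{12} = 0 - 2 \sqrt{3} = - 2 \sqrt{3}$)
$T{\left(u \right)} = \frac{2 + u}{u - 2 \sqrt{3}}$ ($T{\left(u \right)} = \frac{u + 2}{u - 2 \sqrt{3}} = \frac{2 + u}{u - 2 \sqrt{3}}$)
$410 T{\left(-8 \right)} - 325 = 410 \frac{2 - 8}{-8 - 2 \sqrt{3}} - 325 = 410 \frac{1}{-8 - 2 \sqrt{3}} \left(-6\right) - 325 = 410 \left(- \frac{6}{-8 - 2 \sqrt{3}}\right) - 325 = - \frac{2460}{-8 - 2 \sqrt{3}} - 325 = -325 - \frac{2460}{-8 - 2 \sqrt{3}}$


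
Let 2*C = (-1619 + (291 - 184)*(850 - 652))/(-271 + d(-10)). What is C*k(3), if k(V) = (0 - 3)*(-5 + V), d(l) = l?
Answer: -58701/281 ≈ -208.90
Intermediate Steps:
k(V) = 15 - 3*V (k(V) = -3*(-5 + V) = 15 - 3*V)
C = -19567/562 (C = ((-1619 + (291 - 184)*(850 - 652))/(-271 - 10))/2 = ((-1619 + 107*198)/(-281))/2 = ((-1619 + 21186)*(-1/281))/2 = (19567*(-1/281))/2 = (½)*(-19567/281) = -19567/562 ≈ -34.817)
C*k(3) = -19567*(15 - 3*3)/562 = -19567*(15 - 9)/562 = -19567/562*6 = -58701/281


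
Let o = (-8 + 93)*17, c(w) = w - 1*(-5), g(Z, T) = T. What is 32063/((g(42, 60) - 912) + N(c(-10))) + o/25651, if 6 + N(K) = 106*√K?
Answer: (-821208203*I + 153170*√5)/(51302*(53*√5 + 429*I)) ≈ -34.664 - 9.5914*I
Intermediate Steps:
c(w) = 5 + w (c(w) = w + 5 = 5 + w)
N(K) = -6 + 106*√K
o = 1445 (o = 85*17 = 1445)
32063/((g(42, 60) - 912) + N(c(-10))) + o/25651 = 32063/((60 - 912) + (-6 + 106*√(5 - 10))) + 1445/25651 = 32063/(-852 + (-6 + 106*√(-5))) + 1445*(1/25651) = 32063/(-852 + (-6 + 106*(I*√5))) + 1445/25651 = 32063/(-852 + (-6 + 106*I*√5)) + 1445/25651 = 32063/(-858 + 106*I*√5) + 1445/25651 = 1445/25651 + 32063/(-858 + 106*I*√5)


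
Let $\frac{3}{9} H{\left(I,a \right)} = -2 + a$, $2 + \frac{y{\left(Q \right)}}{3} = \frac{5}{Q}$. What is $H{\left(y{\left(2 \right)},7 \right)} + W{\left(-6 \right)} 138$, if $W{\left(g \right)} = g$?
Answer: $-813$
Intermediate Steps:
$y{\left(Q \right)} = -6 + \frac{15}{Q}$ ($y{\left(Q \right)} = -6 + 3 \frac{5}{Q} = -6 + \frac{15}{Q}$)
$H{\left(I,a \right)} = -6 + 3 a$ ($H{\left(I,a \right)} = 3 \left(-2 + a\right) = -6 + 3 a$)
$H{\left(y{\left(2 \right)},7 \right)} + W{\left(-6 \right)} 138 = \left(-6 + 3 \cdot 7\right) - 828 = \left(-6 + 21\right) - 828 = 15 - 828 = -813$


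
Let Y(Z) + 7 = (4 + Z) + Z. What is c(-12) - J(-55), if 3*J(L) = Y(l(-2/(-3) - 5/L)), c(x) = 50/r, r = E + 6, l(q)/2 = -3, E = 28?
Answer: 110/17 ≈ 6.4706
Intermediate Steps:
l(q) = -6 (l(q) = 2*(-3) = -6)
r = 34 (r = 28 + 6 = 34)
Y(Z) = -3 + 2*Z (Y(Z) = -7 + ((4 + Z) + Z) = -7 + (4 + 2*Z) = -3 + 2*Z)
c(x) = 25/17 (c(x) = 50/34 = 50*(1/34) = 25/17)
J(L) = -5 (J(L) = (-3 + 2*(-6))/3 = (-3 - 12)/3 = (⅓)*(-15) = -5)
c(-12) - J(-55) = 25/17 - 1*(-5) = 25/17 + 5 = 110/17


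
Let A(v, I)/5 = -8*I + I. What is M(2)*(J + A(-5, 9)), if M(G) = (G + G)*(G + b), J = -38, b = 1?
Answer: -4236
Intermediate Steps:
A(v, I) = -35*I (A(v, I) = 5*(-8*I + I) = 5*(-7*I) = -35*I)
M(G) = 2*G*(1 + G) (M(G) = (G + G)*(G + 1) = (2*G)*(1 + G) = 2*G*(1 + G))
M(2)*(J + A(-5, 9)) = (2*2*(1 + 2))*(-38 - 35*9) = (2*2*3)*(-38 - 315) = 12*(-353) = -4236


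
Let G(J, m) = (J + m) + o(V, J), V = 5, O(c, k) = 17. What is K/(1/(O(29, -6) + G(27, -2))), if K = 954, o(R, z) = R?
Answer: 44838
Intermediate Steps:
G(J, m) = 5 + J + m (G(J, m) = (J + m) + 5 = 5 + J + m)
K/(1/(O(29, -6) + G(27, -2))) = 954/(1/(17 + (5 + 27 - 2))) = 954/(1/(17 + 30)) = 954/(1/47) = 954*47 = 44838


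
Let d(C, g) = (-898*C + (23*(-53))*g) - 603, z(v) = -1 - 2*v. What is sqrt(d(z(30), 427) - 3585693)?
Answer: I*sqrt(4052031) ≈ 2013.0*I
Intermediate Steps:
d(C, g) = -603 - 1219*g - 898*C (d(C, g) = (-898*C - 1219*g) - 603 = (-1219*g - 898*C) - 603 = -603 - 1219*g - 898*C)
sqrt(d(z(30), 427) - 3585693) = sqrt((-603 - 1219*427 - 898*(-1 - 2*30)) - 3585693) = sqrt((-603 - 520513 - 898*(-1 - 60)) - 3585693) = sqrt((-603 - 520513 - 898*(-61)) - 3585693) = sqrt((-603 - 520513 + 54778) - 3585693) = sqrt(-466338 - 3585693) = sqrt(-4052031) = I*sqrt(4052031)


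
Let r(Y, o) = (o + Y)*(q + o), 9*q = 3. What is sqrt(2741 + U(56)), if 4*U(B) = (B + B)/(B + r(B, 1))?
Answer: 2*sqrt(746295)/33 ≈ 52.357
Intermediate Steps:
q = 1/3 (q = (1/9)*3 = 1/3 ≈ 0.33333)
r(Y, o) = (1/3 + o)*(Y + o) (r(Y, o) = (o + Y)*(1/3 + o) = (Y + o)*(1/3 + o) = (1/3 + o)*(Y + o))
U(B) = B/(2*(4/3 + 7*B/3)) (U(B) = ((B + B)/(B + (1**2 + B/3 + (1/3)*1 + B*1)))/4 = ((2*B)/(B + (1 + B/3 + 1/3 + B)))/4 = ((2*B)/(B + (4/3 + 4*B/3)))/4 = ((2*B)/(4/3 + 7*B/3))/4 = (2*B/(4/3 + 7*B/3))/4 = B/(2*(4/3 + 7*B/3)))
sqrt(2741 + U(56)) = sqrt(2741 + (3/2)*56/(4 + 7*56)) = sqrt(2741 + (3/2)*56/(4 + 392)) = sqrt(2741 + (3/2)*56/396) = sqrt(2741 + (3/2)*56*(1/396)) = sqrt(2741 + 7/33) = sqrt(90460/33) = 2*sqrt(746295)/33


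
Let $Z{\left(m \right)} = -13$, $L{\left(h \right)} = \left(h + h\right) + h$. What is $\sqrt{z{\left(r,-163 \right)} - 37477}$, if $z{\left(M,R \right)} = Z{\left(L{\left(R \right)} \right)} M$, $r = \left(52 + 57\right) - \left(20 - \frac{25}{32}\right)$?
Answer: $\frac{7 i \sqrt{50474}}{8} \approx 196.58 i$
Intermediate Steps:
$L{\left(h \right)} = 3 h$ ($L{\left(h \right)} = 2 h + h = 3 h$)
$r = \frac{2873}{32}$ ($r = 109 - \frac{615}{32} = \frac{2873}{32} \approx 89.781$)
$z{\left(M,R \right)} = - 13 M$
$\sqrt{z{\left(r,-163 \right)} - 37477} = \sqrt{\left(-13\right) \frac{2873}{32} - 37477} = \sqrt{- \frac{37349}{32} - 37477} = \sqrt{- \frac{1236613}{32}} = \frac{7 i \sqrt{50474}}{8}$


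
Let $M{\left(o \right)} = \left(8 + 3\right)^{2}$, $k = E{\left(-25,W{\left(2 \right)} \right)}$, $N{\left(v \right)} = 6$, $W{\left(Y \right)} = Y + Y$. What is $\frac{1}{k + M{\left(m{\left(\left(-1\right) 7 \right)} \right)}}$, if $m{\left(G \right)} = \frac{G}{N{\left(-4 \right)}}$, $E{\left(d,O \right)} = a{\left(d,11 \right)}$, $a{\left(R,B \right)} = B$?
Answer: $\frac{1}{132} \approx 0.0075758$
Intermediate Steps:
$W{\left(Y \right)} = 2 Y$
$E{\left(d,O \right)} = 11$
$m{\left(G \right)} = \frac{G}{6}$
$k = 11$
$M{\left(o \right)} = 121$ ($M{\left(o \right)} = 11^{2} = 121$)
$\frac{1}{k + M{\left(m{\left(\left(-1\right) 7 \right)} \right)}} = \frac{1}{11 + 121} = \frac{1}{132}$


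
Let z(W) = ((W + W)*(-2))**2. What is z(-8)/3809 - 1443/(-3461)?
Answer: 9040451/13182949 ≈ 0.68577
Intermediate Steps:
z(W) = 16*W**2 (z(W) = ((2*W)*(-2))**2 = (-4*W)**2 = 16*W**2)
z(-8)/3809 - 1443/(-3461) = (16*(-8)**2)/3809 - 1443/(-3461) = (16*64)*(1/3809) - 1443*(-1/3461) = 1024*(1/3809) + 1443/3461 = 1024/3809 + 1443/3461 = 9040451/13182949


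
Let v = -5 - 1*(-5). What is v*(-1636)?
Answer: 0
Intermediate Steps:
v = 0 (v = -5 + 5 = 0)
v*(-1636) = 0*(-1636) = 0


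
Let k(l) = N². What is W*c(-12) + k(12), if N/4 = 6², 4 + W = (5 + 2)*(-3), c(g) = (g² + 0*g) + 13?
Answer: 16811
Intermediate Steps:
c(g) = 13 + g² (c(g) = (g² + 0) + 13 = g² + 13 = 13 + g²)
W = -25 (W = -4 + (5 + 2)*(-3) = -4 + 7*(-3) = -4 - 21 = -25)
N = 144 (N = 4*6² = 4*36 = 144)
k(l) = 20736 (k(l) = 144² = 20736)
W*c(-12) + k(12) = -25*(13 + (-12)²) + 20736 = -25*(13 + 144) + 20736 = -25*157 + 20736 = -3925 + 20736 = 16811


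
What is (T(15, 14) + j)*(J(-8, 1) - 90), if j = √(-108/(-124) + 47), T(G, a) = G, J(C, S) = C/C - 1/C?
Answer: -10665/8 - 711*√11501/124 ≈ -1948.0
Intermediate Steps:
J(C, S) = 1 - 1/C
j = 2*√11501/31 (j = √(-108*(-1/124) + 47) = √(27/31 + 47) = √(1484/31) = 2*√11501/31 ≈ 6.9189)
(T(15, 14) + j)*(J(-8, 1) - 90) = (15 + 2*√11501/31)*((-1 - 8)/(-8) - 90) = (15 + 2*√11501/31)*(-⅛*(-9) - 90) = (15 + 2*√11501/31)*(9/8 - 90) = (15 + 2*√11501/31)*(-711/8) = -10665/8 - 711*√11501/124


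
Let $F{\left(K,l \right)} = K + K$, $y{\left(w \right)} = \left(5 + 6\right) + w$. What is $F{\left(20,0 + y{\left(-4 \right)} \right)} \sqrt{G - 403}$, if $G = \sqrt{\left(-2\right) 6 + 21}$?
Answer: $800 i \approx 800.0 i$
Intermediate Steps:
$y{\left(w \right)} = 11 + w$
$F{\left(K,l \right)} = 2 K$
$G = 3$ ($G = \sqrt{-12 + 21} = \sqrt{9} = 3$)
$F{\left(20,0 + y{\left(-4 \right)} \right)} \sqrt{G - 403} = 2 \cdot 20 \sqrt{3 - 403} = 40 \sqrt{-400} = 40 \cdot 20 i = 800 i$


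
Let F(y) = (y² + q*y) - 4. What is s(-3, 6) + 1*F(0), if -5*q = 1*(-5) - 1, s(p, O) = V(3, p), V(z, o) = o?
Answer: -7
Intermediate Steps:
s(p, O) = p
q = 6/5 (q = -(1*(-5) - 1)/5 = -(-5 - 1)/5 = -⅕*(-6) = 6/5 ≈ 1.2000)
F(y) = -4 + y² + 6*y/5 (F(y) = (y² + 6*y/5) - 4 = -4 + y² + 6*y/5)
s(-3, 6) + 1*F(0) = -3 + 1*(-4 + 0² + (6/5)*0) = -3 + 1*(-4 + 0 + 0) = -3 + 1*(-4) = -3 - 4 = -7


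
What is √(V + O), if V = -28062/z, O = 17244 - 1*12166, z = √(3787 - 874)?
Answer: √(4787746598 - 9082734*√2913)/971 ≈ 67.513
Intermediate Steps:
z = √2913 ≈ 53.972
O = 5078 (O = 17244 - 12166 = 5078)
V = -9354*√2913/971 (V = -28062*√2913/2913 = -9354*√2913/971 ≈ -519.93)
√(V + O) = √(-9354*√2913/971 + 5078) = √(5078 - 9354*√2913/971)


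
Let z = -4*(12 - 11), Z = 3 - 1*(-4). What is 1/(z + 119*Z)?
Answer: 1/829 ≈ 0.0012063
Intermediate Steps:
Z = 7 (Z = 3 + 4 = 7)
z = -4 (z = -4*1 = -4)
1/(z + 119*Z) = 1/(-4 + 119*7) = 1/(-4 + 833) = 1/829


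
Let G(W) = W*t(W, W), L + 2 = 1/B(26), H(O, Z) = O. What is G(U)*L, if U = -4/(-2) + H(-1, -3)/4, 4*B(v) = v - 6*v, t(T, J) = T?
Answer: -1617/260 ≈ -6.2192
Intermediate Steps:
B(v) = -5*v/4 (B(v) = (v - 6*v)/4 = (-5*v)/4 = -5*v/4)
U = 7/4 (U = -4/(-2) - 1/4 = -4*(-½) - 1*¼ = 2 - ¼ = 7/4 ≈ 1.7500)
L = -132/65 (L = -2 + 1/(-5/4*26) = -2 + 1/(-65/2) = -2 - 2/65 = -132/65 ≈ -2.0308)
G(W) = W² (G(W) = W*W = W²)
G(U)*L = (7/4)²*(-132/65) = (49/16)*(-132/65) = -1617/260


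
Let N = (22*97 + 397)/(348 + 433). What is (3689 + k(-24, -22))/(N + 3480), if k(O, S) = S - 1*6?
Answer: 2859241/2720411 ≈ 1.0510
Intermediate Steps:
N = 2531/781 (N = (2134 + 397)/781 = 2531*(1/781) = 2531/781 ≈ 3.2407)
k(O, S) = -6 + S (k(O, S) = S - 6 = -6 + S)
(3689 + k(-24, -22))/(N + 3480) = (3689 + (-6 - 22))/(2531/781 + 3480) = (3689 - 28)/(2720411/781) = 3661*(781/2720411) = 2859241/2720411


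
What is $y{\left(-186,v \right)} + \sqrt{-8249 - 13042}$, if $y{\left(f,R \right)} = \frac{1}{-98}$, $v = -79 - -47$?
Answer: $- \frac{1}{98} + i \sqrt{21291} \approx -0.010204 + 145.91 i$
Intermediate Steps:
$v = -32$ ($v = -79 + 47 = -32$)
$y{\left(f,R \right)} = - \frac{1}{98}$
$y{\left(-186,v \right)} + \sqrt{-8249 - 13042} = - \frac{1}{98} + \sqrt{-8249 - 13042} = - \frac{1}{98} + \sqrt{-21291} = - \frac{1}{98} + i \sqrt{21291}$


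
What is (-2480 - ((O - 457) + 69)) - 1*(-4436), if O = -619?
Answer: 2963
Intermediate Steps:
(-2480 - ((O - 457) + 69)) - 1*(-4436) = (-2480 - ((-619 - 457) + 69)) - 1*(-4436) = (-2480 - (-1076 + 69)) + 4436 = (-2480 - 1*(-1007)) + 4436 = (-2480 + 1007) + 4436 = -1473 + 4436 = 2963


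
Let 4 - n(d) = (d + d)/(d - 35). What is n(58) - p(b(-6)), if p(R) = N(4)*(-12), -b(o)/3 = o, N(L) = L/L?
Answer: 252/23 ≈ 10.957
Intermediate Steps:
N(L) = 1
b(o) = -3*o
n(d) = 4 - 2*d/(-35 + d) (n(d) = 4 - (d + d)/(d - 35) = 4 - 2*d/(-35 + d))
p(R) = -12 (p(R) = 1*(-12) = -12)
n(58) - p(b(-6)) = 2*(-70 + 58)/(-35 + 58) - 1*(-12) = 2*(-12)/23 + 12 = 2*(1/23)*(-12) + 12 = -24/23 + 12 = 252/23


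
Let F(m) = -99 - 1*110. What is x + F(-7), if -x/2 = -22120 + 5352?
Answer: 33327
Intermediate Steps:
F(m) = -209 (F(m) = -99 - 110 = -209)
x = 33536 (x = -2*(-22120 + 5352) = -2*(-16768) = 33536)
x + F(-7) = 33536 - 209 = 33327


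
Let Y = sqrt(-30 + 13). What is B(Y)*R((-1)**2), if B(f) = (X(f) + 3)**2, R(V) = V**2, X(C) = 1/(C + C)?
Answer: (102 - I*sqrt(17))**2/1156 ≈ 8.9853 - 0.72761*I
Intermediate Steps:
Y = I*sqrt(17) (Y = sqrt(-17) = I*sqrt(17) ≈ 4.1231*I)
X(C) = 1/(2*C)
B(f) = (3 + 1/(2*f))**2 (B(f) = (1/(2*f) + 3)**2 = (3 + 1/(2*f))**2)
B(Y)*R((-1)**2) = ((1 + 6*(I*sqrt(17)))**2/(4*(I*sqrt(17))**2))*((-1)**2)**2 = ((1/4)*(-1/17)*(1 + 6*I*sqrt(17))**2)*1**2 = -(1 + 6*I*sqrt(17))**2/68*1 = -(1 + 6*I*sqrt(17))**2/68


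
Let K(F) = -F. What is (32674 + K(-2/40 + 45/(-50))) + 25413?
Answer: 1161759/20 ≈ 58088.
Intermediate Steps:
(32674 + K(-2/40 + 45/(-50))) + 25413 = (32674 - (-2/40 + 45/(-50))) + 25413 = (32674 - (-2*1/40 + 45*(-1/50))) + 25413 = (32674 - (-1/20 - 9/10)) + 25413 = (32674 - 1*(-19/20)) + 25413 = (32674 + 19/20) + 25413 = 653499/20 + 25413 = 1161759/20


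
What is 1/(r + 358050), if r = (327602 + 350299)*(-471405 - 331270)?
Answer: -1/544133827125 ≈ -1.8378e-12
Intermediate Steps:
r = -544134185175 (r = 677901*(-802675) = -544134185175)
1/(r + 358050) = 1/(-544134185175 + 358050) = 1/(-544133827125) = -1/544133827125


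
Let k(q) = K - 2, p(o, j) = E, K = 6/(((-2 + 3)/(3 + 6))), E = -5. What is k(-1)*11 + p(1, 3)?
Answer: 567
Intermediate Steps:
K = 54 (K = 6/((1/9)) = 6/((1*(1/9))) = 6/(1/9) = 6*9 = 54)
p(o, j) = -5
k(q) = 52 (k(q) = 54 - 2 = 52)
k(-1)*11 + p(1, 3) = 52*11 - 5 = 572 - 5 = 567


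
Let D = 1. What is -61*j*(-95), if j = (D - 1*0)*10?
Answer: 57950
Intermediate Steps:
j = 10 (j = (1 - 1*0)*10 = (1 + 0)*10 = 1*10 = 10)
-61*j*(-95) = -61*10*(-95) = -610*(-95) = 57950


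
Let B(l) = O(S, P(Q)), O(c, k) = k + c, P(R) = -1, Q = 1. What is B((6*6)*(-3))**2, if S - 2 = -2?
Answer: 1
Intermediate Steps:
S = 0 (S = 2 - 2 = 0)
O(c, k) = c + k
B(l) = -1 (B(l) = 0 - 1 = -1)
B((6*6)*(-3))**2 = (-1)**2 = 1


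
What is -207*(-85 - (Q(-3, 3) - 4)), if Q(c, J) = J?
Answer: 17388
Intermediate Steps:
-207*(-85 - (Q(-3, 3) - 4)) = -207*(-85 - (3 - 4)) = -207*(-85 - (-1)) = -207*(-85 - 1*(-1)) = -207*(-85 + 1) = -207*(-84) = 17388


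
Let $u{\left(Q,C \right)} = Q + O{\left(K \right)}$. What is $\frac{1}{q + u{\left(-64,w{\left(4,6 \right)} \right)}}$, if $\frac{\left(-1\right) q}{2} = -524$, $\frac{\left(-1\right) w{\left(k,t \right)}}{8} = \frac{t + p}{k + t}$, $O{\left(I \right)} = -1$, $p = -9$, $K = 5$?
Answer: $\frac{1}{983} \approx 0.0010173$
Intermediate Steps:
$w{\left(k,t \right)} = - \frac{8 \left(-9 + t\right)}{k + t}$ ($w{\left(k,t \right)} = - 8 \frac{t - 9}{k + t} = - 8 \frac{-9 + t}{k + t} = - \frac{8 \left(-9 + t\right)}{k + t}$)
$u{\left(Q,C \right)} = -1 + Q$ ($u{\left(Q,C \right)} = Q - 1 = -1 + Q$)
$q = 1048$ ($q = \left(-2\right) \left(-524\right) = 1048$)
$\frac{1}{q + u{\left(-64,w{\left(4,6 \right)} \right)}} = \frac{1}{1048 - 65} = \frac{1}{983}$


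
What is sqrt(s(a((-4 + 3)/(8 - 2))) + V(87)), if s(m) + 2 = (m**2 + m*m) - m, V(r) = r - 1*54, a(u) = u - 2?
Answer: sqrt(383)/3 ≈ 6.5235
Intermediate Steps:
a(u) = -2 + u
V(r) = -54 + r (V(r) = r - 54 = -54 + r)
s(m) = -2 - m + 2*m**2 (s(m) = -2 + ((m**2 + m*m) - m) = -2 + ((m**2 + m**2) - m) = -2 + (2*m**2 - m) = -2 + (-m + 2*m**2) = -2 - m + 2*m**2)
sqrt(s(a((-4 + 3)/(8 - 2))) + V(87)) = sqrt((-2 - (-2 + (-4 + 3)/(8 - 2)) + 2*(-2 + (-4 + 3)/(8 - 2))**2) + (-54 + 87)) = sqrt((-2 - (-2 - 1/6) + 2*(-2 - 1/6)**2) + 33) = sqrt((-2 - 1*(-13/6) + 2*(-13/6)**2) + 33) = sqrt((-2 + 13/6 + 2*(169/36)) + 33) = sqrt((-2 + 13/6 + 169/18) + 33) = sqrt(86/9 + 33) = sqrt(383/9) = sqrt(383)/3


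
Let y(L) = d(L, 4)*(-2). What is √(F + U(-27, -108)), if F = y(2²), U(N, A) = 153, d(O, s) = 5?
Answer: √143 ≈ 11.958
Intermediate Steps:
y(L) = -10 (y(L) = 5*(-2) = -10)
F = -10
√(F + U(-27, -108)) = √(-10 + 153) = √143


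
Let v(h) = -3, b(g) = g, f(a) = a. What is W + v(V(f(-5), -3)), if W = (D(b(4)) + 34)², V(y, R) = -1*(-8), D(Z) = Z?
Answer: 1441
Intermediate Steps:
V(y, R) = 8
W = 1444 (W = (4 + 34)² = 38² = 1444)
W + v(V(f(-5), -3)) = 1444 - 3 = 1441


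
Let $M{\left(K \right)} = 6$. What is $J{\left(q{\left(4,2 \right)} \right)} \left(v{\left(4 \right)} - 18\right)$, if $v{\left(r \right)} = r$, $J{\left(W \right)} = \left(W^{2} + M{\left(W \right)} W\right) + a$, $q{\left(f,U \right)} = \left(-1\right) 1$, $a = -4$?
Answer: $126$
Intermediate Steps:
$q{\left(f,U \right)} = -1$
$J{\left(W \right)} = -4 + W^{2} + 6 W$ ($J{\left(W \right)} = \left(W^{2} + 6 W\right) - 4 = -4 + W^{2} + 6 W$)
$J{\left(q{\left(4,2 \right)} \right)} \left(v{\left(4 \right)} - 18\right) = \left(-4 + \left(-1\right)^{2} + 6 \left(-1\right)\right) \left(4 - 18\right) = \left(-4 + 1 - 6\right) \left(-14\right) = \left(-9\right) \left(-14\right) = 126$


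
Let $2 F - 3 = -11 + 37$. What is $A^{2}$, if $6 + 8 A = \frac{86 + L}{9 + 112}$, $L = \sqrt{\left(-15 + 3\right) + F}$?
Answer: $\frac{\left(1280 - \sqrt{10}\right)^{2}}{3748096} \approx 0.43497$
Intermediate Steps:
$F = \frac{29}{2}$ ($F = \frac{3}{2} + \frac{-11 + 37}{2} = \frac{3}{2} + \frac{1}{2} \cdot 26 = \frac{3}{2} + 13 = \frac{29}{2} \approx 14.5$)
$L = \frac{\sqrt{10}}{2}$ ($L = \sqrt{\left(-15 + 3\right) + \frac{29}{2}} = \sqrt{-12 + \frac{29}{2}} = \sqrt{\frac{5}{2}} = \frac{\sqrt{10}}{2} \approx 1.5811$)
$A = - \frac{80}{121} + \frac{\sqrt{10}}{1936}$ ($A = - \frac{3}{4} + \frac{\left(86 + \frac{\sqrt{10}}{2}\right) \frac{1}{9 + 112}}{8} = - \frac{3}{4} + \frac{\left(86 + \frac{\sqrt{10}}{2}\right) \frac{1}{121}}{8} = - \frac{3}{4} + \frac{\frac{86}{121} + \frac{\sqrt{10}}{242}}{8} = - \frac{3}{4} + \left(\frac{43}{484} + \frac{\sqrt{10}}{1936}\right) = - \frac{80}{121} + \frac{\sqrt{10}}{1936} \approx -0.65952$)
$A^{2} = \left(- \frac{80}{121} + \frac{\sqrt{10}}{1936}\right)^{2}$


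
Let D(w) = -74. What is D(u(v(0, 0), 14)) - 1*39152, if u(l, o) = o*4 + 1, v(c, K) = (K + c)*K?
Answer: -39226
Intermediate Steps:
v(c, K) = K*(K + c)
u(l, o) = 1 + 4*o (u(l, o) = 4*o + 1 = 1 + 4*o)
D(u(v(0, 0), 14)) - 1*39152 = -74 - 1*39152 = -74 - 39152 = -39226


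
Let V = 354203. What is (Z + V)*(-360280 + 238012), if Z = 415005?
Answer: -94049523744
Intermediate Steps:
(Z + V)*(-360280 + 238012) = (415005 + 354203)*(-360280 + 238012) = 769208*(-122268) = -94049523744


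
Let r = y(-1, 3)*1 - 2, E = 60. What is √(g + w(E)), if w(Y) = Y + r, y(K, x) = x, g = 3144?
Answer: √3205 ≈ 56.613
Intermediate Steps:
r = 1 (r = 3*1 - 2 = 3 - 2 = 1)
w(Y) = 1 + Y (w(Y) = Y + 1 = 1 + Y)
√(g + w(E)) = √(3144 + (1 + 60)) = √(3144 + 61) = √3205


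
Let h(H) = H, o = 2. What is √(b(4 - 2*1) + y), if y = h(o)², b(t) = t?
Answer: √6 ≈ 2.4495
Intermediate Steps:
y = 4 (y = 2² = 4)
√(b(4 - 2*1) + y) = √((4 - 2*1) + 4) = √((4 - 2) + 4) = √(2 + 4) = √6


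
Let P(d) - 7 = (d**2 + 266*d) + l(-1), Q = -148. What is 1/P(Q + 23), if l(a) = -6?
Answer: -1/17624 ≈ -5.6741e-5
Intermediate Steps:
P(d) = 1 + d**2 + 266*d (P(d) = 7 + ((d**2 + 266*d) - 6) = 7 + (-6 + d**2 + 266*d) = 1 + d**2 + 266*d)
1/P(Q + 23) = 1/(1 + (-148 + 23)**2 + 266*(-148 + 23)) = 1/(1 + (-125)**2 + 266*(-125)) = 1/(1 + 15625 - 33250) = 1/(-17624) = -1/17624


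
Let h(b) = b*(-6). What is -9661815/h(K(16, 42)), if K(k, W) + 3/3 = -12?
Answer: -3220605/26 ≈ -1.2387e+5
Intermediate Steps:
K(k, W) = -13 (K(k, W) = -1 - 12 = -13)
h(b) = -6*b
-9661815/h(K(16, 42)) = -9661815/((-6*(-13))) = -9661815/78 = -9661815*1/78 = -3220605/26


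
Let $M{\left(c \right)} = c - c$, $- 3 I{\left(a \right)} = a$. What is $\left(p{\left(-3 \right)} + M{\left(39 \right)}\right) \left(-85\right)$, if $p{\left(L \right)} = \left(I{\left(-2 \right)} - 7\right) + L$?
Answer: $\frac{2380}{3} \approx 793.33$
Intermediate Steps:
$I{\left(a \right)} = - \frac{a}{3}$
$M{\left(c \right)} = 0$
$p{\left(L \right)} = - \frac{19}{3} + L$ ($p{\left(L \right)} = \left(\left(- \frac{1}{3}\right) \left(-2\right) - 7\right) + L = \left(\frac{2}{3} - 7\right) + L = - \frac{19}{3} + L$)
$\left(p{\left(-3 \right)} + M{\left(39 \right)}\right) \left(-85\right) = \left(\left(- \frac{19}{3} - 3\right) + 0\right) \left(-85\right) = \left(- \frac{28}{3} + 0\right) \left(-85\right) = \left(- \frac{28}{3}\right) \left(-85\right) = \frac{2380}{3}$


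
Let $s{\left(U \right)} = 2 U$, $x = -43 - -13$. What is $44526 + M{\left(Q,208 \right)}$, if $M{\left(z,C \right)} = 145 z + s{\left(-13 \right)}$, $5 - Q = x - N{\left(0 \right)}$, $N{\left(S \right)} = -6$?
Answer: $48705$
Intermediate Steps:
$x = -30$ ($x = -43 + 13 = -30$)
$Q = 29$ ($Q = 5 - \left(-30 - -6\right) = 5 - \left(-30 + 6\right) = 5 - -24 = 5 + 24 = 29$)
$M{\left(z,C \right)} = -26 + 145 z$ ($M{\left(z,C \right)} = 145 z + 2 \left(-13\right) = 145 z - 26 = -26 + 145 z$)
$44526 + M{\left(Q,208 \right)} = 44526 + \left(-26 + 145 \cdot 29\right) = 44526 + \left(-26 + 4205\right) = 44526 + 4179 = 48705$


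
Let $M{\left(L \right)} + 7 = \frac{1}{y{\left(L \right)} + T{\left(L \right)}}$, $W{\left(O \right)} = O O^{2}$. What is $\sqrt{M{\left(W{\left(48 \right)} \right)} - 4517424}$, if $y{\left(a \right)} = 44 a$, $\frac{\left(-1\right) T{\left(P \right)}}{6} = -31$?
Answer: $\frac{i \sqrt{106973820189794713602}}{4866234} \approx 2125.4 i$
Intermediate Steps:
$T{\left(P \right)} = 186$ ($T{\left(P \right)} = \left(-6\right) \left(-31\right) = 186$)
$W{\left(O \right)} = O^{3}$
$M{\left(L \right)} = -7 + \frac{1}{186 + 44 L}$ ($M{\left(L \right)} = -7 + \frac{1}{44 L + 186} = -7 + \frac{1}{186 + 44 L}$)
$\sqrt{M{\left(W{\left(48 \right)} \right)} - 4517424} = \sqrt{\frac{-1301 - 308 \cdot 48^{3}}{2 \left(93 + 22 \cdot 48^{3}\right)} - 4517424} = \sqrt{\frac{-1301 - 34062336}{2 \left(93 + 22 \cdot 110592\right)} - 4517424} = \sqrt{\frac{-1301 - 34062336}{2 \left(93 + 2433024\right)} - 4517424} = \sqrt{\frac{1}{2} \cdot \frac{1}{2433117} \left(-34063637\right) - 4517424} = \sqrt{- \frac{34063637}{4866234} - 4517424} = \sqrt{- \frac{21982876324853}{4866234}} = \frac{i \sqrt{106973820189794713602}}{4866234}$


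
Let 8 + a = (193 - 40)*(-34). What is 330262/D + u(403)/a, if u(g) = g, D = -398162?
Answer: -940562153/1037212010 ≈ -0.90682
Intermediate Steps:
a = -5210 (a = -8 + (193 - 40)*(-34) = -8 + 153*(-34) = -8 - 5202 = -5210)
330262/D + u(403)/a = 330262/(-398162) + 403/(-5210) = 330262*(-1/398162) + 403*(-1/5210) = -165131/199081 - 403/5210 = -940562153/1037212010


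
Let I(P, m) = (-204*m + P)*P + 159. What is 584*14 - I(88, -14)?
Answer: -251055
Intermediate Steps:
I(P, m) = 159 + P*(P - 204*m) (I(P, m) = (P - 204*m)*P + 159 = P*(P - 204*m) + 159 = 159 + P*(P - 204*m))
584*14 - I(88, -14) = 584*14 - (159 + 88² - 204*88*(-14)) = 8176 - (159 + 7744 + 251328) = 8176 - 1*259231 = 8176 - 259231 = -251055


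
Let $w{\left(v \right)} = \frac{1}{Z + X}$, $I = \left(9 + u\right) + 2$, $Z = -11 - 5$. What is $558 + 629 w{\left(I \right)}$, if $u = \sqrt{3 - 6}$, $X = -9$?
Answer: $\frac{13321}{25} \approx 532.84$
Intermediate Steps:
$Z = -16$
$u = i \sqrt{3}$ ($u = \sqrt{-3} = i \sqrt{3} \approx 1.732 i$)
$I = 11 + i \sqrt{3}$ ($I = \left(9 + i \sqrt{3}\right) + 2 = 11 + i \sqrt{3} \approx 11.0 + 1.732 i$)
$w{\left(v \right)} = - \frac{1}{25}$ ($w{\left(v \right)} = \frac{1}{-16 - 9} = \frac{1}{-25} = - \frac{1}{25}$)
$558 + 629 w{\left(I \right)} = 558 + 629 \left(- \frac{1}{25}\right) = 558 - \frac{629}{25} = \frac{13321}{25}$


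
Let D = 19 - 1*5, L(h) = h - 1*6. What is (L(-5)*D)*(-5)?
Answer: 770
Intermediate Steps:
L(h) = -6 + h (L(h) = h - 6 = -6 + h)
D = 14 (D = 19 - 5 = 14)
(L(-5)*D)*(-5) = ((-6 - 5)*14)*(-5) = -11*14*(-5) = -154*(-5) = 770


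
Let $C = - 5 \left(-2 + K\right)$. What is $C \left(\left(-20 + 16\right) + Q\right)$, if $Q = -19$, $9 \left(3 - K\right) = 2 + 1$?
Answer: $\frac{230}{3} \approx 76.667$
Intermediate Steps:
$K = \frac{8}{3}$ ($K = 3 - \frac{2 + 1}{9} = 3 - \frac{1}{3} = \frac{8}{3} \approx 2.6667$)
$C = - \frac{10}{3}$ ($C = - 5 \left(-2 + \frac{8}{3}\right) = \left(-5\right) \frac{2}{3} = - \frac{10}{3} \approx -3.3333$)
$C \left(\left(-20 + 16\right) + Q\right) = - \frac{10 \left(\left(-20 + 16\right) - 19\right)}{3} = - \frac{10 \left(-4 - 19\right)}{3} = \left(- \frac{10}{3}\right) \left(-23\right) = \frac{230}{3}$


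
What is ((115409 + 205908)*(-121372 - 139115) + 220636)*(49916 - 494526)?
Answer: 37213270445145230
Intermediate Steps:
((115409 + 205908)*(-121372 - 139115) + 220636)*(49916 - 494526) = (321317*(-260487) + 220636)*(-444610) = (-83698901379 + 220636)*(-444610) = -83698680743*(-444610) = 37213270445145230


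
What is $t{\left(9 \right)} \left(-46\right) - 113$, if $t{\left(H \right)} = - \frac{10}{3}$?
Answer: $\frac{121}{3} \approx 40.333$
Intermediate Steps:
$t{\left(H \right)} = - \frac{10}{3}$ ($t{\left(H \right)} = \left(-10\right) \frac{1}{3} = - \frac{10}{3}$)
$t{\left(9 \right)} \left(-46\right) - 113 = \left(- \frac{10}{3}\right) \left(-46\right) - 113 = \frac{460}{3} - 113 = \frac{121}{3}$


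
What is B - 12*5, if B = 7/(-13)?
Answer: -787/13 ≈ -60.538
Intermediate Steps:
B = -7/13 (B = 7*(-1/13) = -7/13 ≈ -0.53846)
B - 12*5 = -7/13 - 12*5 = -7/13 - 60 = -787/13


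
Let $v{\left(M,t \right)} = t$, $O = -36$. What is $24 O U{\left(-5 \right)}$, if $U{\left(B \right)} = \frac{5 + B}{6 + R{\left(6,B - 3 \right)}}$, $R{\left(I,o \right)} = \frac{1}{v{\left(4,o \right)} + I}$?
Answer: $0$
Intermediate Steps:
$R{\left(I,o \right)} = \frac{1}{I + o}$ ($R{\left(I,o \right)} = \frac{1}{o + I} = \frac{1}{I + o}$)
$U{\left(B \right)} = \frac{5 + B}{6 + \frac{1}{3 + B}}$ ($U{\left(B \right)} = \frac{5 + B}{6 + \frac{1}{6 + \left(B - 3\right)}} = \frac{5 + B}{6 + \frac{1}{6 + \left(-3 + B\right)}} = \frac{5 + B}{6 + \frac{1}{3 + B}}$)
$24 O U{\left(-5 \right)} = 24 \left(-36\right) \frac{\left(3 - 5\right) \left(5 - 5\right)}{19 + 6 \left(-5\right)} = - 864 \frac{1}{19 - 30} \left(-2\right) 0 = - 864 \frac{1}{-11} \left(-2\right) 0 = - 864 \left(\left(- \frac{1}{11}\right) \left(-2\right) 0\right) = \left(-864\right) 0 = 0$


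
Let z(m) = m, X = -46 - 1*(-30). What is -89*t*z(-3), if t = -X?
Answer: 4272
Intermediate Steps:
X = -16 (X = -46 + 30 = -16)
t = 16 (t = -1*(-16) = 16)
-89*t*z(-3) = -89*16*(-3) = -1424*(-3) = -1*(-4272) = 4272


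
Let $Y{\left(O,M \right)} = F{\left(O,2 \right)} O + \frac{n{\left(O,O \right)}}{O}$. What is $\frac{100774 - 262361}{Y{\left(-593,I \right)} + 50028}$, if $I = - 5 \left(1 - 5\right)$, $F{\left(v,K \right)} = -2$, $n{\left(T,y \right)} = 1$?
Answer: $- \frac{95821091}{30369901} \approx -3.1551$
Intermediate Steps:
$I = 20$ ($I = \left(-5\right) \left(-4\right) = 20$)
$Y{\left(O,M \right)} = \frac{1}{O} - 2 O$ ($Y{\left(O,M \right)} = - 2 O + 1 \frac{1}{O} = - 2 O + \frac{1}{O} = \frac{1}{O} - 2 O$)
$\frac{100774 - 262361}{Y{\left(-593,I \right)} + 50028} = \frac{100774 - 262361}{\left(\frac{1}{-593} - -1186\right) + 50028} = - \frac{161587}{\left(- \frac{1}{593} + 1186\right) + 50028} = - \frac{161587}{\frac{703297}{593} + 50028} = - \frac{161587}{\frac{30369901}{593}} = \left(-161587\right) \frac{593}{30369901} = - \frac{95821091}{30369901}$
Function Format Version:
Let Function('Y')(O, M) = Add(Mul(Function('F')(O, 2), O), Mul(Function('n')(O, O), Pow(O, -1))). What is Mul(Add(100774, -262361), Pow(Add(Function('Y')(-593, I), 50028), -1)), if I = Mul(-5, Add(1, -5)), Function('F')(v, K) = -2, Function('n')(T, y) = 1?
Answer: Rational(-95821091, 30369901) ≈ -3.1551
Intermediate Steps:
I = 20 (I = Mul(-5, -4) = 20)
Function('Y')(O, M) = Add(Pow(O, -1), Mul(-2, O)) (Function('Y')(O, M) = Add(Mul(-2, O), Mul(1, Pow(O, -1))) = Add(Mul(-2, O), Pow(O, -1)) = Add(Pow(O, -1), Mul(-2, O)))
Mul(Add(100774, -262361), Pow(Add(Function('Y')(-593, I), 50028), -1)) = Mul(Add(100774, -262361), Pow(Add(Add(Pow(-593, -1), Mul(-2, -593)), 50028), -1)) = Mul(-161587, Pow(Add(Add(Rational(-1, 593), 1186), 50028), -1)) = Mul(-161587, Pow(Add(Rational(703297, 593), 50028), -1)) = Mul(-161587, Pow(Rational(30369901, 593), -1)) = Mul(-161587, Rational(593, 30369901)) = Rational(-95821091, 30369901)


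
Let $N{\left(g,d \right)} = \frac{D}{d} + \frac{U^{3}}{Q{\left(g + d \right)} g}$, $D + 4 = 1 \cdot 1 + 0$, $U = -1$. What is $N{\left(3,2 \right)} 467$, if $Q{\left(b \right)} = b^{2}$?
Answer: $- \frac{106009}{150} \approx -706.73$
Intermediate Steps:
$D = -3$ ($D = -4 + \left(1 \cdot 1 + 0\right) = -4 + \left(1 + 0\right) = -4 + 1 = -3$)
$N{\left(g,d \right)} = - \frac{3}{d} - \frac{1}{g \left(d + g\right)^{2}}$ ($N{\left(g,d \right)} = - \frac{3}{d} + \frac{\left(-1\right)^{3}}{\left(g + d\right)^{2} g} = - \frac{3}{d} - \frac{1}{\left(d + g\right)^{2} g} = - \frac{3}{d} - \frac{1}{g \left(d + g\right)^{2}}$)
$N{\left(3,2 \right)} 467 = \left(- \frac{3}{2} - \frac{1}{3 \left(2 + 3\right)^{2}}\right) 467 = \left(\left(-3\right) \frac{1}{2} - \frac{1}{3 \cdot 25}\right) 467 = \left(- \frac{3}{2} - \frac{1}{3} \cdot \frac{1}{25}\right) 467 = \left(- \frac{3}{2} - \frac{1}{75}\right) 467 = \left(- \frac{227}{150}\right) 467 = - \frac{106009}{150}$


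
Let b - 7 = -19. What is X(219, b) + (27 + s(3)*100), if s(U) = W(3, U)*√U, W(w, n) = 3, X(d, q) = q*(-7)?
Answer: 111 + 300*√3 ≈ 630.62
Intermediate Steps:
b = -12 (b = 7 - 19 = -12)
X(d, q) = -7*q
s(U) = 3*√U
X(219, b) + (27 + s(3)*100) = -7*(-12) + (27 + (3*√3)*100) = 84 + (27 + 300*√3) = 111 + 300*√3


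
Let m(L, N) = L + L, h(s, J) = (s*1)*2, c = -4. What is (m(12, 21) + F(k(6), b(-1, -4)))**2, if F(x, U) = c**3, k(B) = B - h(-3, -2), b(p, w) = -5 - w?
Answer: 1600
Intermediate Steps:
h(s, J) = 2*s (h(s, J) = s*2 = 2*s)
m(L, N) = 2*L
k(B) = 6 + B (k(B) = B - 2*(-3) = B - 1*(-6) = B + 6 = 6 + B)
F(x, U) = -64 (F(x, U) = (-4)**3 = -64)
(m(12, 21) + F(k(6), b(-1, -4)))**2 = (2*12 - 64)**2 = (24 - 64)**2 = (-40)**2 = 1600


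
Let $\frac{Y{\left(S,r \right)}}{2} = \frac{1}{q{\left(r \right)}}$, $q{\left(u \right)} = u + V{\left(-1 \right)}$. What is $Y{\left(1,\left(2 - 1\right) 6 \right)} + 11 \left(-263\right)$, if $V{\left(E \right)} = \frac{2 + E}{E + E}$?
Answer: $- \frac{31819}{11} \approx -2892.6$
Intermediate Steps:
$V{\left(E \right)} = \frac{2 + E}{2 E}$
$q{\left(u \right)} = - \frac{1}{2} + u$ ($q{\left(u \right)} = u + \frac{2 - 1}{2 \left(-1\right)} = u + \frac{1}{2} \left(-1\right) 1 = u - \frac{1}{2} = - \frac{1}{2} + u$)
$Y{\left(S,r \right)} = \frac{2}{- \frac{1}{2} + r}$
$Y{\left(1,\left(2 - 1\right) 6 \right)} + 11 \left(-263\right) = \frac{4}{-1 + 2 \left(2 - 1\right) 6} + 11 \left(-263\right) = \frac{4}{-1 + 2 \cdot 1 \cdot 6} - 2893 = \frac{4}{-1 + 2 \cdot 6} - 2893 = \frac{4}{-1 + 12} - 2893 = \frac{4}{11} - 2893 = - \frac{31819}{11}$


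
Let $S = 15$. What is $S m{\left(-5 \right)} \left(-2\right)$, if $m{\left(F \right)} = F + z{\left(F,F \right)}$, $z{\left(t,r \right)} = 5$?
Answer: $0$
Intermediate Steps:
$m{\left(F \right)} = 5 + F$ ($m{\left(F \right)} = F + 5 = 5 + F$)
$S m{\left(-5 \right)} \left(-2\right) = 15 \left(5 - 5\right) \left(-2\right) = 15 \cdot 0 \left(-2\right) = 0 \left(-2\right) = 0$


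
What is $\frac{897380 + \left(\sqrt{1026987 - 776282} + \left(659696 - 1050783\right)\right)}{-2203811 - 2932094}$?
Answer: $- \frac{506293}{5135905} - \frac{\sqrt{250705}}{5135905} \approx -0.098677$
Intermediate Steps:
$\frac{897380 + \left(\sqrt{1026987 - 776282} + \left(659696 - 1050783\right)\right)}{-2203811 - 2932094} = \frac{897380 + \left(\sqrt{250705} + \left(659696 - 1050783\right)\right)}{-5135905} = \left(897380 - \left(391087 - \sqrt{250705}\right)\right) \left(- \frac{1}{5135905}\right) = \left(506293 + \sqrt{250705}\right) \left(- \frac{1}{5135905}\right) = - \frac{506293}{5135905} - \frac{\sqrt{250705}}{5135905}$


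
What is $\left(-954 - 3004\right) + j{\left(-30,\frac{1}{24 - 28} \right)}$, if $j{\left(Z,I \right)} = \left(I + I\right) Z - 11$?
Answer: $-3954$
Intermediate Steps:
$j{\left(Z,I \right)} = -11 + 2 I Z$ ($j{\left(Z,I \right)} = 2 I Z - 11 = -11 + 2 I Z$)
$\left(-954 - 3004\right) + j{\left(-30,\frac{1}{24 - 28} \right)} = \left(-954 - 3004\right) - \left(11 - 2 \frac{1}{24 - 28} \left(-30\right)\right) = -3958 - \left(11 - 2 \frac{1}{-4} \left(-30\right)\right) = -3958 - \left(11 + \frac{1}{2} \left(-30\right)\right) = -3958 + \left(-11 + 15\right) = -3958 + 4 = -3954$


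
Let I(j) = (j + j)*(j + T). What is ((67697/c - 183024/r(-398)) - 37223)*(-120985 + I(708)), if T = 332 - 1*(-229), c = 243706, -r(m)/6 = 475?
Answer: -7208934312808199769/115760350 ≈ -6.2275e+10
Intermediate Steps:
r(m) = -2850 (r(m) = -6*475 = -2850)
T = 561 (T = 332 + 229 = 561)
I(j) = 2*j*(561 + j) (I(j) = (j + j)*(j + 561) = (2*j)*(561 + j) = 2*j*(561 + j))
((67697/c - 183024/r(-398)) - 37223)*(-120985 + I(708)) = ((67697/243706 - 183024/(-2850)) - 37223)*(-120985 + 2*708*(561 + 708)) = ((67697*(1/243706) - 183024*(-1/2850)) - 37223)*(-120985 + 2*708*1269) = ((67697/243706 + 30504/475) - 37223)*(-120985 + 1796904) = (7466163899/115760350 - 37223)*1675919 = -4301481344151/115760350*1675919 = -7208934312808199769/115760350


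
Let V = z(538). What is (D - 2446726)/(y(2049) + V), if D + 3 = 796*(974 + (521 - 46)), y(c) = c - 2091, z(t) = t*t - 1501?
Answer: -1293325/287901 ≈ -4.4923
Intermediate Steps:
z(t) = -1501 + t² (z(t) = t² - 1501 = -1501 + t²)
V = 287943 (V = -1501 + 538² = -1501 + 289444 = 287943)
y(c) = -2091 + c
D = 1153401 (D = -3 + 796*(974 + (521 - 46)) = -3 + 796*(974 + 475) = -3 + 796*1449 = -3 + 1153404 = 1153401)
(D - 2446726)/(y(2049) + V) = (1153401 - 2446726)/((-2091 + 2049) + 287943) = -1293325/(-42 + 287943) = -1293325/287901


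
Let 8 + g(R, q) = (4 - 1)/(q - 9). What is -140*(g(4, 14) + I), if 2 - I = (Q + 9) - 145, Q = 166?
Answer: 4956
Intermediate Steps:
g(R, q) = -8 + 3/(-9 + q) (g(R, q) = -8 + (4 - 1)/(q - 9) = -8 + 3/(-9 + q))
I = -28 (I = 2 - ((166 + 9) - 145) = 2 - (175 - 145) = 2 - 1*30 = 2 - 30 = -28)
-140*(g(4, 14) + I) = -140*((75 - 8*14)/(-9 + 14) - 28) = -140*((75 - 112)/5 - 28) = -140*((1/5)*(-37) - 28) = -140*(-37/5 - 28) = -140*(-177/5) = 4956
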